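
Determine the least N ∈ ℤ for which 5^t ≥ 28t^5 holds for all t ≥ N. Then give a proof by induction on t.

N = 9

At t = 8: 390625 < 917504, so the inequality fails and N ≥ 9. We prove 5^t ≥ 28t^5 for all t ≥ 9.
Base step (t = 9): 5^t = 1953125 and 28t^5 = 1653372, so 1953125 ≥ 1653372.
For the inductive step, assume it holds for an arbitrary m ≥ 9, so 5^m ≥ 28m^5.
Then 5^(m + 1) = 5·(5^m) ≥ 5·(28m^5).
Also, for m ≥ 9 we have 5·(28m^5) ≥ 28(m+1)^5, since 5 ≥ (1 + 1/m)^5 for all m ≥ 9.
Combining, 5^(m + 1) ≥ 28(m+1)^5.
Hence, by induction on t, the claim holds for every t ≥ 9.
Hence the smallest such N is 9.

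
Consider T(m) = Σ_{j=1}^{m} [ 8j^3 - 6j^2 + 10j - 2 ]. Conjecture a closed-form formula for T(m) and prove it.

T(m) = 2m(m^3 + m^2 + 2m + 1)

We claim T(m) = 2m(m^3 + m^2 + 2m + 1) for all m ≥ 1.
For the base case m = 1: T(1) = 10, and the closed form gives 10. They agree.
Inductive step: suppose the statement holds for some j ≥ 1, so T(j) = 2j(j^3 + j^2 + 2j + 1).
Then T(j+1) = T(j) + (8j^3 + 18j^2 + 22j + 10) = (2j(j^3 + j^2 + 2j + 1)) + (8j^3 + 18j^2 + 22j + 10).
Simplifying, T(j+1) = 2(j + 1)(j^3 + 4j^2 + 7j + 5) = 2(j+1)((j+1)^3 + (j+1)^2 + 2(j+1) + 1),
which is the closed form with m = j+1.
By induction, the statement is established for all m ≥ 1.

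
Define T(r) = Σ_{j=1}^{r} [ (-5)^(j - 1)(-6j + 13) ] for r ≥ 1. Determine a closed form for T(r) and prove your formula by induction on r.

T(r) = (-5)^r(r - 2) + 2

We claim T(r) = (-5)^r(r - 2) + 2 for all r ≥ 1.
Base step (r = 1): T(1) = 7, and the closed form gives 7. They agree.
Suppose the result is true for r = j, so T(j) = (-5)^j(j - 2) + 2.
Then T(j+1) = T(j) + ((-5)^j(-6j + 7)) = ((-5)^j(j - 2) + 2) + ((-5)^j(-6j + 7)).
Simplifying, T(j+1) = (-5)^(j + 1)j - (-5)^(j + 1) + 2 = (-5)^(j+1)((j+1) - 2) + 2,
which is the closed form with r = j+1.
This completes the induction.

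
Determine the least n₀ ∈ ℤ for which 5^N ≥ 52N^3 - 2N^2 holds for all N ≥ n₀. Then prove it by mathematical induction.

At N = 5: 3125 < 6450, so the inequality fails and n₀ ≥ 6. We prove 5^N ≥ 52N^3 - 2N^2 for all N ≥ 6.
When N = 6: 5^N = 15625 and 52N^3 - 2N^2 = 11160, so 15625 ≥ 11160.
Inductive step: assume the claim holds for N = i, so 5^i ≥ 52i^3 - 2i^2.
Then 5^(i + 1) = 5·(5^i) ≥ 5·(52i^3 - 2i^2).
Also, for i ≥ 6 we have 5·(52i^3 - 2i^2) ≥ 52(i+1)^3 - 2(i+1)^2, since 5·(52i^3 - 2i^2) − (52(i+1)^3 - 2(i+1)^2) = 208i^3 - 164i^2 - 152i - 50, which is nonnegative for all i ≥ 6.
Combining, 5^(i + 1) ≥ 52(i+1)^3 - 2(i+1)^2.
This completes the induction.
Hence the smallest such n₀ is 6.

n₀ = 6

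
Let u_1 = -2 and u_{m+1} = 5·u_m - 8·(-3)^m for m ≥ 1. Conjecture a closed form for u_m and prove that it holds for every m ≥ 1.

u_m = (-3)^m + 5^(m - 1)

Computing the first terms: u_1 = -2, u_2 = 14, u_3 = -2. This suggests u_m = (-3)^m + 5^(m - 1).
When m = 1: the formula gives -2 = -2 = u_1.
Suppose the result is true for m = k, so u_k = (-3)^k + 5^(k - 1).
Then u_{k+1} = 5·u_k - 8·(-3)^k = 5·((-3)^k + 5^(k - 1)) - 8·(-3)^k = (-3)^(k + 1) + 5^k = (-3)^(k+1) + 5^((k+1) - 1),
which is the claimed formula at m = k+1.
This completes the induction.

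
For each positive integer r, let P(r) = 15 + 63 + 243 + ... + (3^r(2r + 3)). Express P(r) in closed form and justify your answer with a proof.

We claim P(r) = 3·3^r(r + 1) - 3 for all r ≥ 1.
Base step (r = 1): P(1) = 15, and the closed form gives 15. They agree.
For the inductive step, assume it holds for an arbitrary k ≥ 1, so P(k) = 3·3^k(k + 1) - 3.
Then P(k+1) = P(k) + (3^(k + 1)(2k + 5)) = (3·3^k(k + 1) - 3) + (3^(k + 1)(2k + 5)).
Simplifying, P(k+1) = 9·3^k·k + 18·3^k - 3 = 3·3^(k+1)((k+1) + 1) - 3,
which is the closed form with r = k+1.
Hence, by induction on r, the claim holds for every r ≥ 1.

P(r) = 3·3^r(r + 1) - 3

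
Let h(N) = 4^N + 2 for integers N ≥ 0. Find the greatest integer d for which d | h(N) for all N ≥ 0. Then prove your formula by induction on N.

d = 3

Computing the first values: h(0) = 3 and h(1) = 6; gcd(3, 6) = 3, so d ≤ 3.
We prove 3 | 4^N + 2 for all N ≥ 0 by induction on N.
Base case (N = 0): h(0) = 3 = 3·(1), so 3 | h(0).
Inductive step: suppose the statement holds for some r ≥ 0, i.e. 3 | h(r). Then
h(r+1) = 4^(r+1) + 2 = 4·(4^r + 2) - 6 = 4·h(r) - 6. The first term is divisible by 3 by the inductive hypothesis, and -6 is divisible by 3. Hence 3 | h(r+1).
By induction, the statement is established for all N ≥ 0.
Therefore the largest such d is 3.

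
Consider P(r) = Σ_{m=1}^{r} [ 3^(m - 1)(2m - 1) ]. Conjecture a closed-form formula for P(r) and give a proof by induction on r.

We claim P(r) = 3^r(r - 1) + 1 for all r ≥ 1.
When r = 1: P(1) = 1, and the closed form gives 1. They agree.
For the inductive step, assume it holds for an arbitrary m ≥ 1, so P(m) = 3^m(m - 1) + 1.
Then P(m+1) = P(m) + (3^m(2m + 1)) = (3^m(m - 1) + 1) + (3^m(2m + 1)).
Simplifying, P(m+1) = 3^(m + 1)m + 1 = 3^(m+1)((m+1) - 1) + 1,
which is the closed form with r = m+1.
This completes the induction.

P(r) = 3^r(r - 1) + 1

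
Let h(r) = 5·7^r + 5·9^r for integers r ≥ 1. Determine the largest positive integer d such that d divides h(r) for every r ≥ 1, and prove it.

d = 10

Computing the first values: h(1) = 80 and h(2) = 650; gcd(80, 650) = 10, so d ≤ 10.
We prove 10 | 5·7^r + 5·9^r for all r ≥ 1 by induction on r.
Base case (r = 1): h(1) = 80 = 10·(8), so 10 | h(1).
Suppose the result is true for r = p, i.e. 10 | h(p). Then
h(p+1) − 9·h(p) = (5·7^(p+1) + 5·9^(p+1)) − 9·(5·7^p + 5·9^p) = (5)·7^p·(7 − 9) = (-10)·7^p. Since 10 | h(p) by the inductive hypothesis, 10 | 9·h(p); and 10 | -10 since -10 = 10·-1. Therefore 10 | h(p+1).
By induction, the statement is established for all r ≥ 1.
Therefore the largest such d is 10.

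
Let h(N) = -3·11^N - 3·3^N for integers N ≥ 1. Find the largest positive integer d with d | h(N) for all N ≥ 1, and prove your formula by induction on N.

d = 6

Computing the first values: h(1) = -42 and h(2) = -390; gcd(-42, -390) = 6, so d ≤ 6.
We prove 6 | -3·11^N - 3·3^N for all N ≥ 1 by induction on N.
When N = 1: h(1) = -42 = 6·(-7), so 6 | h(1).
Inductive step: suppose the statement holds for some r ≥ 1, i.e. 6 | h(r). Then
h(r+1) − 11·h(r) = (-3·11^(r+1) - 3·3^(r+1)) − 11·(-3·11^r - 3·3^r) = (-3)·3^r·(3 − 11) = (24)·3^r. Since 6 | h(r) by the inductive hypothesis, 6 | 11·h(r); and 6 | 24 since 24 = 6·4. Therefore 6 | h(r+1).
Hence, by induction on N, the claim holds for every N ≥ 1.
Therefore the largest such d is 6.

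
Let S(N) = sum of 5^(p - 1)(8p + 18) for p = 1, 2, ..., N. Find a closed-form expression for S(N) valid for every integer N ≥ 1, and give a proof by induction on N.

We claim S(N) = 2·5^N(N + 2) - 4 for all N ≥ 1.
For the base case N = 1: S(1) = 26, and the closed form gives 26. They agree.
Inductive step: assume the claim holds for N = p, so S(p) = 2·5^p(p + 2) - 4.
Then S(p+1) = S(p) + (5^p(8p + 26)) = (2·5^p(p + 2) - 4) + (5^p(8p + 26)).
Simplifying, S(p+1) = 10·5^p·p + 30·5^p - 4 = 2·5^(p+1)((p+1) + 2) - 4,
which is the closed form with N = p+1.
By induction, the statement is established for all N ≥ 1.

S(N) = 2·5^N(N + 2) - 4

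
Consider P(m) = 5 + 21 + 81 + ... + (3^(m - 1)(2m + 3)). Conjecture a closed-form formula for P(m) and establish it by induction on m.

We claim P(m) = 3^m(m + 1) - 1 for all m ≥ 1.
When m = 1: P(1) = 5, and the closed form gives 5. They agree.
Inductive step: suppose the statement holds for some r ≥ 1, so P(r) = 3^r(r + 1) - 1.
Then P(r+1) = P(r) + (3^r(2r + 5)) = (3^r(r + 1) - 1) + (3^r(2r + 5)).
Simplifying, P(r+1) = 3·3^r·r + 6·3^r - 1 = 3^(r+1)((r+1) + 1) - 1,
which is the closed form with m = r+1.
This completes the induction.

P(m) = 3^m(m + 1) - 1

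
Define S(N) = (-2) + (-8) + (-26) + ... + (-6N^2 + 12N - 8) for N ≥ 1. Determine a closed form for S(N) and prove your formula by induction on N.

S(N) = -N(2N^2 - 3N + 3)

We claim S(N) = -N(2N^2 - 3N + 3) for all N ≥ 1.
Base step (N = 1): S(1) = -2, and the closed form gives -2. They agree.
Inductive step: assume the claim holds for N = m, so S(m) = m(-2m^2 + 3m - 3).
Then S(m+1) = S(m) + (-6m^2 - 2) = (m(-2m^2 + 3m - 3)) + (-6m^2 - 2).
Simplifying, S(m+1) = -(m + 1)(2m^2 + m + 2) = -(m+1)(2(m+1)^2 - 3(m+1) + 3),
which is the closed form with N = m+1.
By the principle of mathematical induction, the result holds for all N ≥ 1.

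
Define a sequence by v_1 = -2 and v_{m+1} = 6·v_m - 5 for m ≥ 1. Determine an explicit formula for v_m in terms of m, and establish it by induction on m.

v_m = -3·6^(m - 1) + 1

Computing the first terms: v_1 = -2, v_2 = -17, v_3 = -107. This suggests v_m = -3·6^(m - 1) + 1.
Base case (m = 1): the formula gives -2 = -2 = v_1.
For the inductive step, assume it holds for an arbitrary k ≥ 1, so v_k = -3·6^(k - 1) + 1.
Then v_{k+1} = 6·v_k - 5 = 6·(-3·6^(k - 1) + 1) - 5 = -3·6^k + 1 = -3·6^((k+1) - 1) + 1,
which is the claimed formula at m = k+1.
Hence, by induction on m, the claim holds for every m ≥ 1.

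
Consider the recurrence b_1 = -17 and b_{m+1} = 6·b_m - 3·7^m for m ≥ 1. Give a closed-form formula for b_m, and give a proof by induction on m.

Computing the first terms: b_1 = -17, b_2 = -123, b_3 = -885. This suggests b_m = 4·6^(m - 1) - 3·7^m.
Base step (m = 1): the formula gives -17 = -17 = b_1.
Suppose the result is true for m = k, so b_k = 4·6^(k - 1) - 3·7^k.
Then b_{k+1} = 6·b_k - 3·7^k = 6·(4·6^(k - 1) - 3·7^k) - 3·7^k = 4·6^k - 3·7^(k + 1) = 4·6^((k+1) - 1) - 3·7^(k+1),
which is the claimed formula at m = k+1.
By induction, the statement is established for all m ≥ 1.

b_m = 4·6^(m - 1) - 3·7^m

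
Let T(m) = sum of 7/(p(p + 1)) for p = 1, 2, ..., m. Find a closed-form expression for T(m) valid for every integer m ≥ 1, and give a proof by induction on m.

We claim T(m) = 7m/(m + 1) for all m ≥ 1.
Base case (m = 1): T(1) = 7/2, and the closed form gives 7/2. They agree.
Suppose the result is true for m = p, so T(p) = 7p/(p + 1).
Then T(p+1) = T(p) + (7/((p + 1)(p + 2))) = (7p/(p + 1)) + (7/((p + 1)(p + 2))).
Simplifying, T(p+1) = 7(p + 1)/(p + 2) = 7(p+1)/((p+1) + 1),
which is the closed form with m = p+1.
This completes the induction.

T(m) = 7m/(m + 1)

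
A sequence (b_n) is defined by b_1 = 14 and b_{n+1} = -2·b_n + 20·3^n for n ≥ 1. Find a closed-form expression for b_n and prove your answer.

Computing the first terms: b_1 = 14, b_2 = 32, b_3 = 116. This suggests b_n = -(-2)^n + 4·3^n.
Base case (n = 1): the formula gives 14 = 14 = b_1.
For the inductive step, assume it holds for an arbitrary i ≥ 1, so b_i = -(-2)^i + 4·3^i.
Then b_{i+1} = -2·b_i + 20·3^i = -2·(-(-2)^i + 4·3^i) + 20·3^i = -(-2)^(i + 1) + 4·3^(i + 1),
which is the claimed formula at n = i+1.
This completes the induction.

b_n = -(-2)^n + 4·3^n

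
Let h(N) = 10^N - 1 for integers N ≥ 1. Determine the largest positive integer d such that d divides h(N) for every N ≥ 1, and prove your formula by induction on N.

d = 9

Computing the first values: h(1) = 9 and h(2) = 99; gcd(9, 99) = 9, so d ≤ 9.
We prove 9 | 10^N - 1 for all N ≥ 1 by induction on N.
Base step (N = 1): h(1) = 9 = 9·(1), so 9 | h(1).
For the inductive step, assume it holds for an arbitrary m ≥ 1, i.e. 9 | h(m). Then
10^{m+1} − 1^{m+1} = 10·10^m − 1·1^m = 10·(10^m − 1^m) + (9)·1^m. The first term is divisible by 9 by the inductive hypothesis, and the second term (9)·1^m is divisible by 9 since 9 | 9. Hence 9 | h(m+1).
Hence, by induction on N, the claim holds for every N ≥ 1.
Therefore the largest such d is 9.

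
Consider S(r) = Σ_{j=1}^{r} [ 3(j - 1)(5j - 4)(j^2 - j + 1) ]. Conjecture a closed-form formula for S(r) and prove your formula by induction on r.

S(r) = r(r - 1)(3r^3 + 2r - 1)

We claim S(r) = r(r - 1)(3r^3 + 2r - 1) for all r ≥ 1.
Base case (r = 1): S(1) = 0, and the closed form gives 0. They agree.
Suppose the result is true for r = j, so S(j) = j(3j^4 - 3j^3 + 2j^2 - 3j + 1).
Then S(j+1) = S(j) + (-3j(j - (j + 1)^2)(5j + 1)) = (j(3j^4 - 3j^3 + 2j^2 - 3j + 1)) + (-3j(j - (j + 1)^2)(5j + 1)).
Simplifying, S(j+1) = j(j + 1)(3j^3 + 9j^2 + 11j + 4) = (j+1)((j+1) - 1)(3(j+1)^3 + 2(j+1) - 1),
which is the closed form with r = j+1.
By the principle of mathematical induction, the result holds for all r ≥ 1.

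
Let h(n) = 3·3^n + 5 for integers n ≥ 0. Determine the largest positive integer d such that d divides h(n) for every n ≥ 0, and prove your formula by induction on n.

d = 2

Computing the first values: h(0) = 8 and h(1) = 14; gcd(8, 14) = 2, so d ≤ 2.
We prove 2 | 3·3^n + 5 for all n ≥ 0 by induction on n.
Base case (n = 0): h(0) = 8 = 2·(4), so 2 | h(0).
For the inductive step, assume it holds for an arbitrary p ≥ 0, i.e. 2 | h(p). Then
h(p+1) = 3·3^(p+1) + 5 = 3·(3·3^p + 5) - 10 = 3·h(p) - 10. The first term is divisible by 2 by the inductive hypothesis, and -10 is divisible by 2. Hence 2 | h(p+1).
By induction, the statement is established for all n ≥ 0.
Therefore the largest such d is 2.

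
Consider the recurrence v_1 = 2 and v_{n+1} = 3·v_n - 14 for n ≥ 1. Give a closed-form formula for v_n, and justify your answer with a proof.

v_n = -5·3^(n - 1) + 7

Computing the first terms: v_1 = 2, v_2 = -8, v_3 = -38. This suggests v_n = -5·3^(n - 1) + 7.
Base step (n = 1): the formula gives 2 = 2 = v_1.
Inductive step: assume the claim holds for n = p, so v_p = -5·3^(p - 1) + 7.
Then v_{p+1} = 3·v_p - 14 = 3·(-5·3^(p - 1) + 7) - 14 = -5·3^p + 7 = -5·3^((p+1) - 1) + 7,
which is the claimed formula at n = p+1.
By induction, the statement is established for all n ≥ 1.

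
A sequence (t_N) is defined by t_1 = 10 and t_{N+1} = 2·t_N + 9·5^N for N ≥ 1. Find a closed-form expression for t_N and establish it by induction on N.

t_N = -5·2^(N - 1) + 3·5^N

Computing the first terms: t_1 = 10, t_2 = 65, t_3 = 355. This suggests t_N = -5·2^(N - 1) + 3·5^N.
Base case (N = 1): the formula gives 10 = 10 = t_1.
Inductive step: suppose the statement holds for some p ≥ 1, so t_p = -5·2^(p - 1) + 3·5^p.
Then t_{p+1} = 2·t_p + 9·5^p = 2·(-5·2^(p - 1) + 3·5^p) + 9·5^p = -5·2^p + 3·5^(p + 1) = -5·2^((p+1) - 1) + 3·5^(p+1),
which is the claimed formula at N = p+1.
By the principle of mathematical induction, the result holds for all N ≥ 1.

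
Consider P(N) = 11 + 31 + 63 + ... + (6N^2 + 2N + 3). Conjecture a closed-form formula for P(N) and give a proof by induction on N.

We claim P(N) = N(2N^2 + 4N + 5) for all N ≥ 1.
For the base case N = 1: P(1) = 11, and the closed form gives 11. They agree.
Suppose the result is true for N = p, so P(p) = p(2p^2 + 4p + 5).
Then P(p+1) = P(p) + (6p^2 + 14p + 11) = (p(2p^2 + 4p + 5)) + (6p^2 + 14p + 11).
Simplifying, P(p+1) = (p + 1)(2p^2 + 8p + 11) = (p+1)(2(p+1)^2 + 4(p+1) + 5),
which is the closed form with N = p+1.
Hence, by induction on N, the claim holds for every N ≥ 1.

P(N) = N(2N^2 + 4N + 5)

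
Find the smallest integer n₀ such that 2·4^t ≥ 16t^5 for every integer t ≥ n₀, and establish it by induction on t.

n₀ = 10

At t = 9: 524288 < 944784, so the inequality fails and n₀ ≥ 10. We prove 2·4^t ≥ 16t^5 for all t ≥ 10.
Base case (t = 10): 2·4^t = 2097152 and 16t^5 = 1600000, so 2097152 ≥ 1600000.
For the inductive step, assume it holds for an arbitrary r ≥ 10, so 2·4^r ≥ 16r^5.
Then 2·4^(r + 1) = 4·(2·4^r) ≥ 4·(16r^5).
Also, for r ≥ 10 we have 4·(16r^5) ≥ 16(r+1)^5, since 4 ≥ (1 + 1/r)^5 for all r ≥ 10.
Combining, 2·4^(r + 1) ≥ 16(r+1)^5.
By the principle of mathematical induction, the result holds for all t ≥ 10.
Hence the smallest such n₀ is 10.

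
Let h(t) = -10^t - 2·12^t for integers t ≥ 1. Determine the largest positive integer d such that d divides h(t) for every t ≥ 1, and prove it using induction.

d = 2

Computing the first values: h(1) = -34 and h(2) = -388; gcd(-34, -388) = 2, so d ≤ 2.
We prove 2 | -10^t - 2·12^t for all t ≥ 1 by induction on t.
Base case (t = 1): h(1) = -34 = 2·(-17), so 2 | h(1).
Inductive step: assume the claim holds for t = i, i.e. 2 | h(i). Then
h(i+1) − 12·h(i) = (-10^(i+1) - 2·12^(i+1)) − 12·(-10^i - 2·12^i) = (-1)·10^i·(10 − 12) = (2)·10^i. Since 2 | h(i) by the inductive hypothesis, 2 | 12·h(i); and 2 | 2 since 2 = 2·1. Therefore 2 | h(i+1).
This completes the induction.
Therefore the largest such d is 2.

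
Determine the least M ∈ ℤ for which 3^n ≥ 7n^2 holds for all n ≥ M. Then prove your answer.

At n = 4: 81 < 112, so the inequality fails and M ≥ 5. We prove 3^n ≥ 7n^2 for all n ≥ 5.
When n = 5: 3^n = 243 and 7n^2 = 175, so 243 ≥ 175.
For the inductive step, assume it holds for an arbitrary i ≥ 5, so 3^i ≥ 7i^2.
Then 3^(i + 1) = 3·(3^i) ≥ 3·(7i^2).
Also, for i ≥ 5 we have 3·(7i^2) ≥ 7(i+1)^2, since 3 ≥ (1 + 1/i)^2 for all i ≥ 5.
Combining, 3^(i + 1) ≥ 7(i+1)^2.
By the principle of mathematical induction, the result holds for all n ≥ 5.
Hence the smallest such M is 5.

M = 5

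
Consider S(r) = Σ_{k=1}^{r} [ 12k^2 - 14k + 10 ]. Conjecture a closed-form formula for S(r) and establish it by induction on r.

S(r) = r(4r^2 - r + 5)

We claim S(r) = r(4r^2 - r + 5) for all r ≥ 1.
Base step (r = 1): S(1) = 8, and the closed form gives 8. They agree.
Suppose the result is true for r = k, so S(k) = k(4k^2 - k + 5).
Then S(k+1) = S(k) + (12k^2 + 10k + 8) = (k(4k^2 - k + 5)) + (12k^2 + 10k + 8).
Simplifying, S(k+1) = (k + 1)(4k^2 + 7k + 8) = (k+1)(4(k+1)^2 - (k+1) + 5),
which is the closed form with r = k+1.
Hence, by induction on r, the claim holds for every r ≥ 1.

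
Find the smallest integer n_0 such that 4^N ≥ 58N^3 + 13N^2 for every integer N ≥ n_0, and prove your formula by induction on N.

n_0 = 8

At N = 7: 16384 < 20531, so the inequality fails and n_0 ≥ 8. We prove 4^N ≥ 58N^3 + 13N^2 for all N ≥ 8.
For the base case N = 8: 4^N = 65536 and 58N^3 + 13N^2 = 30528, so 65536 ≥ 30528.
Inductive step: assume the claim holds for N = j, so 4^j ≥ 58j^3 + 13j^2.
Then 4^(j + 1) = 4·(4^j) ≥ 4·(58j^3 + 13j^2).
Also, for j ≥ 8 we have 4·(58j^3 + 13j^2) ≥ 58(j+1)^3 + 13(j+1)^2, since 4·(58j^3 + 13j^2) − (58(j+1)^3 + 13(j+1)^2) = 174j^3 - 135j^2 - 200j - 71, which is nonnegative for all j ≥ 8.
Combining, 4^(j + 1) ≥ 58(j+1)^3 + 13(j+1)^2.
By the principle of mathematical induction, the result holds for all N ≥ 8.
Hence the smallest such n_0 is 8.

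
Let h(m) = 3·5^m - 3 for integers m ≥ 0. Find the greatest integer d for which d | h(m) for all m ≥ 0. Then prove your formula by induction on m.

Computing the first values: h(0) = 0 and h(1) = 12; gcd(0, 12) = 12, so d ≤ 12.
We prove 12 | 3·5^m - 3 for all m ≥ 0 by induction on m.
For the base case m = 0: h(0) = 0 = 12·(0), so 12 | h(0).
Suppose the result is true for m = r, i.e. 12 | h(r). Then
h(r+1) = 3·5^(r+1) - 3 = 5·(3·5^r - 3) + 12 = 5·h(r) + 12. The first term is divisible by 12 by the inductive hypothesis, and 12 is divisible by 12. Hence 12 | h(r+1).
This completes the induction.
Therefore the largest such d is 12.

d = 12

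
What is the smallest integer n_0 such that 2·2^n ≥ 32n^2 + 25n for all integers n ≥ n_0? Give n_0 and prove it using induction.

At n = 11: 4096 < 4147, so the inequality fails and n_0 ≥ 12. We prove 2·2^n ≥ 32n^2 + 25n for all n ≥ 12.
Base step (n = 12): 2·2^n = 8192 and 32n^2 + 25n = 4908, so 8192 ≥ 4908.
Suppose the result is true for n = i, so 2·2^i ≥ 32i^2 + 25i.
Then 2·2^(i + 1) = 2·(2·2^i) ≥ 2·(32i^2 + 25i).
Also, for i ≥ 12 we have 2·(32i^2 + 25i) ≥ 32(i+1)^2 + 25(i+1), since 2·(32i^2 + 25i) − (32(i+1)^2 + 25(i+1)) = 32i^2 - 39i - 57, which is nonnegative for all i ≥ 12.
Combining, 2·2^(i + 1) ≥ 32(i+1)^2 + 25(i+1).
Hence, by induction on n, the claim holds for every n ≥ 12.
Hence the smallest such n_0 is 12.

n_0 = 12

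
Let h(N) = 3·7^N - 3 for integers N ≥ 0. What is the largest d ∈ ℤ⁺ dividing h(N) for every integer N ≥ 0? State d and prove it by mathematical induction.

Computing the first values: h(0) = 0 and h(1) = 18; gcd(0, 18) = 18, so d ≤ 18.
We prove 18 | 3·7^N - 3 for all N ≥ 0 by induction on N.
For the base case N = 0: h(0) = 0 = 18·(0), so 18 | h(0).
Suppose the result is true for N = k, i.e. 18 | h(k). Then
h(k+1) = 3·7^(k+1) - 3 = 7·(3·7^k - 3) + 18 = 7·h(k) + 18. The first term is divisible by 18 by the inductive hypothesis, and 18 is divisible by 18. Hence 18 | h(k+1).
This completes the induction.
Therefore the largest such d is 18.

d = 18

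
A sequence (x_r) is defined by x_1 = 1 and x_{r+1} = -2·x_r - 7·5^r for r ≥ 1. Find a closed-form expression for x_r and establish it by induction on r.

x_r = -3(-2)^r - 5^r

Computing the first terms: x_1 = 1, x_2 = -37, x_3 = -101. This suggests x_r = -3(-2)^r - 5^r.
Base case (r = 1): the formula gives 1 = 1 = x_1.
Inductive step: suppose the statement holds for some i ≥ 1, so x_i = -3(-2)^i - 5^i.
Then x_{i+1} = -2·x_i - 7·5^i = -2·(-3(-2)^i - 5^i) - 7·5^i = -3(-2)^(i + 1) - 5^(i + 1),
which is the claimed formula at r = i+1.
By the principle of mathematical induction, the result holds for all r ≥ 1.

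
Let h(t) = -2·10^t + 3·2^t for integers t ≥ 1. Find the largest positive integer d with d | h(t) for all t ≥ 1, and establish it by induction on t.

Computing the first values: h(1) = -14 and h(2) = -188; gcd(-14, -188) = 2, so d ≤ 2.
We prove 2 | -2·10^t + 3·2^t for all t ≥ 1 by induction on t.
When t = 1: h(1) = -14 = 2·(-7), so 2 | h(1).
Inductive step: suppose the statement holds for some m ≥ 1, i.e. 2 | h(m). Then
h(m+1) − 10·h(m) = (-2·10^(m+1) + 3·2^(m+1)) − 10·(-2·10^m + 3·2^m) = (3)·2^m·(2 − 10) = (-24)·2^m. Since 2 | h(m) by the inductive hypothesis, 2 | 10·h(m); and 2 | -24 since -24 = 2·-12. Therefore 2 | h(m+1).
This completes the induction.
Therefore the largest such d is 2.

d = 2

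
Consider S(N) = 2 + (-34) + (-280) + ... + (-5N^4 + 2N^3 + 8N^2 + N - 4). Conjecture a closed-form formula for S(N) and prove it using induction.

We claim S(N) = -N(N^4 + 2N^3 - 2N^2 - 5N + 2) for all N ≥ 1.
Base case (N = 1): S(1) = 2, and the closed form gives 2. They agree.
Inductive step: assume the claim holds for N = p, so S(p) = p(-p^4 - 2p^3 + 2p^2 + 5p - 2).
Then S(p+1) = S(p) + (-5p^4 - 18p^3 - 16p^2 + 3p + 2) = (p(-p^4 - 2p^3 + 2p^2 + 5p - 2)) + (-5p^4 - 18p^3 - 16p^2 + 3p + 2).
Simplifying, S(p+1) = -(p + 1)(p^4 + 6p^3 + 10p^2 + p - 2) = -(p+1)((p+1)^4 + 2(p+1)^3 - 2(p+1)^2 - 5(p+1) + 2),
which is the closed form with N = p+1.
Hence, by induction on N, the claim holds for every N ≥ 1.

S(N) = -N(N^4 + 2N^3 - 2N^2 - 5N + 2)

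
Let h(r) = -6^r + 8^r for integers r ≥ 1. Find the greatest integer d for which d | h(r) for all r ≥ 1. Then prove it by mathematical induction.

d = 2

Computing the first values: h(1) = 2 and h(2) = 28; gcd(2, 28) = 2, so d ≤ 2.
We prove 2 | -6^r + 8^r for all r ≥ 1 by induction on r.
When r = 1: h(1) = 2 = 2·(1), so 2 | h(1).
For the inductive step, assume it holds for an arbitrary j ≥ 1, i.e. 2 | h(j). Then
8^{j+1} − 6^{j+1} = 8·8^j − 6·6^j = 8·(8^j − 6^j) + (2)·6^j. The first term is divisible by 2 by the inductive hypothesis, and the second term (2)·6^j is divisible by 2 since 2 | 2. Hence 2 | h(j+1).
This completes the induction.
Therefore the largest such d is 2.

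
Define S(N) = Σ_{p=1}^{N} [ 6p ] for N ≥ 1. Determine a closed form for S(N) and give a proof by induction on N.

We claim S(N) = 3N(N + 1) for all N ≥ 1.
For the base case N = 1: S(1) = 6, and the closed form gives 6. They agree.
Inductive step: assume the claim holds for N = p, so S(p) = 3p(p + 1).
Then S(p+1) = S(p) + (6p + 6) = (3p(p + 1)) + (6p + 6).
Simplifying, S(p+1) = 3(p + 1)(p + 2) = 3(p+1)((p+1) + 1),
which is the closed form with N = p+1.
This completes the induction.

S(N) = 3N(N + 1)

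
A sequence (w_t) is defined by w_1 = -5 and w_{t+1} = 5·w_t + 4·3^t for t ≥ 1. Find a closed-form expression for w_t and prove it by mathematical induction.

w_t = -2·3^t + 5^(t - 1)

Computing the first terms: w_1 = -5, w_2 = -13, w_3 = -29. This suggests w_t = -2·3^t + 5^(t - 1).
For the base case t = 1: the formula gives -5 = -5 = w_1.
Suppose the result is true for t = i, so w_i = -2·3^i + 5^(i - 1).
Then w_{i+1} = 5·w_i + 4·3^i = 5·(-2·3^i + 5^(i - 1)) + 4·3^i = -2·3^(i + 1) + 5^i = -2·3^(i+1) + 5^((i+1) - 1),
which is the claimed formula at t = i+1.
Hence, by induction on t, the claim holds for every t ≥ 1.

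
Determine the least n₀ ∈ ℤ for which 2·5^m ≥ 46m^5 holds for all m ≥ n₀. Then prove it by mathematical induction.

At m = 8: 781250 < 1507328, so the inequality fails and n₀ ≥ 9. We prove 2·5^m ≥ 46m^5 for all m ≥ 9.
For the base case m = 9: 2·5^m = 3906250 and 46m^5 = 2716254, so 3906250 ≥ 2716254.
Inductive step: assume the claim holds for m = p, so 2·5^p ≥ 46p^5.
Then 2·5^(p + 1) = 5·(2·5^p) ≥ 5·(46p^5).
Also, for p ≥ 9 we have 5·(46p^5) ≥ 46(p+1)^5, since 5 ≥ (1 + 1/p)^5 for all p ≥ 9.
Combining, 2·5^(p + 1) ≥ 46(p+1)^5.
By the principle of mathematical induction, the result holds for all m ≥ 9.
Hence the smallest such n₀ is 9.

n₀ = 9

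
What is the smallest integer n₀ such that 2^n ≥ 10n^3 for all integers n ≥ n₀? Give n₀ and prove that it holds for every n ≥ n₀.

At n = 15: 32768 < 33750, so the inequality fails and n₀ ≥ 16. We prove 2^n ≥ 10n^3 for all n ≥ 16.
When n = 16: 2^n = 65536 and 10n^3 = 40960, so 65536 ≥ 40960.
For the inductive step, assume it holds for an arbitrary r ≥ 16, so 2^r ≥ 10r^3.
Then 2^(r + 1) = 2·(2^r) ≥ 2·(10r^3).
Also, for r ≥ 16 we have 2·(10r^3) ≥ 10(r+1)^3, since 2 ≥ (1 + 1/r)^3 for all r ≥ 16.
Combining, 2^(r + 1) ≥ 10(r+1)^3.
This completes the induction.
Hence the smallest such n₀ is 16.

n₀ = 16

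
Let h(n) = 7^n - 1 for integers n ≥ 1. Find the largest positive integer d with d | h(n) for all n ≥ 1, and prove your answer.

d = 6

Computing the first values: h(1) = 6 and h(2) = 48; gcd(6, 48) = 6, so d ≤ 6.
We prove 6 | 7^n - 1 for all n ≥ 1 by induction on n.
When n = 1: h(1) = 6 = 6·(1), so 6 | h(1).
Inductive step: assume the claim holds for n = p, i.e. 6 | h(p). Then
7^{p+1} − 1^{p+1} = 7·7^p − 1·1^p = 7·(7^p − 1^p) + (6)·1^p. The first term is divisible by 6 by the inductive hypothesis, and the second term (6)·1^p is divisible by 6 since 6 | 6. Hence 6 | h(p+1).
This completes the induction.
Therefore the largest such d is 6.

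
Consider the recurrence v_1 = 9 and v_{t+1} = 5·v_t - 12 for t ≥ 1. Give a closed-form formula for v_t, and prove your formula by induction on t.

v_t = 6·5^(t - 1) + 3

Computing the first terms: v_1 = 9, v_2 = 33, v_3 = 153. This suggests v_t = 6·5^(t - 1) + 3.
When t = 1: the formula gives 9 = 9 = v_1.
Inductive step: suppose the statement holds for some k ≥ 1, so v_k = 6·5^(k - 1) + 3.
Then v_{k+1} = 5·v_k - 12 = 5·(6·5^(k - 1) + 3) - 12 = 6·5^k + 3 = 6·5^((k+1) - 1) + 3,
which is the claimed formula at t = k+1.
By induction, the statement is established for all t ≥ 1.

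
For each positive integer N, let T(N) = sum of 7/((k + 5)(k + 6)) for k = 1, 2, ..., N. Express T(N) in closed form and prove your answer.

T(N) = 7N/(6(N + 6))

We claim T(N) = 7N/(6(N + 6)) for all N ≥ 1.
When N = 1: T(1) = 1/6, and the closed form gives 1/6. They agree.
For the inductive step, assume it holds for an arbitrary k ≥ 1, so T(k) = 7k/(6(k + 6)).
Then T(k+1) = T(k) + (7/((k + 6)(k + 7))) = (7k/(6(k + 6))) + (7/((k + 6)(k + 7))).
Simplifying, T(k+1) = 7(k + 1)/(6(k + 7)) = 7(k+1)/(6((k+1) + 6)),
which is the closed form with N = k+1.
Hence, by induction on N, the claim holds for every N ≥ 1.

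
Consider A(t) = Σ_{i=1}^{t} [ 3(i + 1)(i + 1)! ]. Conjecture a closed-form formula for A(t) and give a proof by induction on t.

We claim A(t) = 3(t + 2)! - 6 for all t ≥ 1.
When t = 1: A(1) = 12, and the closed form gives 12. They agree.
Suppose the result is true for t = i, so A(i) = 3(i + 2)! - 6.
Then A(i+1) = A(i) + (3(i + 2)(i + 2)!) = (3(i + 2)! - 6) + (3(i + 2)(i + 2)!).
Simplifying, A(i+1) = 3((i+1) + 2)! - 6,
which is the closed form with t = i+1.
This completes the induction.

A(t) = 3(t + 2)! - 6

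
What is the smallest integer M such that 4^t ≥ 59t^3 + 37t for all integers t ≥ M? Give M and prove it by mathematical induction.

M = 8

At t = 7: 16384 < 20496, so the inequality fails and M ≥ 8. We prove 4^t ≥ 59t^3 + 37t for all t ≥ 8.
When t = 8: 4^t = 65536 and 59t^3 + 37t = 30504, so 65536 ≥ 30504.
Inductive step: suppose the statement holds for some m ≥ 8, so 4^m ≥ 59m^3 + 37m.
Then 4^(m + 1) = 4·(4^m) ≥ 4·(59m^3 + 37m).
Also, for m ≥ 8 we have 4·(59m^3 + 37m) ≥ 59(m+1)^3 + 37(m+1), since 4·(59m^3 + 37m) − (59(m+1)^3 + 37(m+1)) = 177m^3 - 177m^2 - 66m - 96, which is nonnegative for all m ≥ 8.
Combining, 4^(m + 1) ≥ 59(m+1)^3 + 37(m+1).
Hence, by induction on t, the claim holds for every t ≥ 8.
Hence the smallest such M is 8.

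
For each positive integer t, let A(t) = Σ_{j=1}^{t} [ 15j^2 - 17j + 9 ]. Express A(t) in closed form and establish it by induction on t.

A(t) = t(5t^2 - t + 3)

We claim A(t) = t(5t^2 - t + 3) for all t ≥ 1.
Base step (t = 1): A(1) = 7, and the closed form gives 7. They agree.
Inductive step: suppose the statement holds for some j ≥ 1, so A(j) = j(5j^2 - j + 3).
Then A(j+1) = A(j) + (15j^2 + 13j + 7) = (j(5j^2 - j + 3)) + (15j^2 + 13j + 7).
Simplifying, A(j+1) = (j + 1)(5j^2 + 9j + 7) = (j+1)(5(j+1)^2 - (j+1) + 3),
which is the closed form with t = j+1.
By the principle of mathematical induction, the result holds for all t ≥ 1.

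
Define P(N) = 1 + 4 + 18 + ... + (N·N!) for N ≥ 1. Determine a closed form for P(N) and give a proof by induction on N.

We claim P(N) = (N + 1)! - 1 for all N ≥ 1.
For the base case N = 1: P(1) = 1, and the closed form gives 1. They agree.
Inductive step: assume the claim holds for N = m, so P(m) = (m + 1)! - 1.
Then P(m+1) = P(m) + ((m + 1)(m + 1)!) = ((m + 1)! - 1) + ((m + 1)(m + 1)!).
Simplifying, P(m+1) = ((m+1) + 1)! - 1,
which is the closed form with N = m+1.
By the principle of mathematical induction, the result holds for all N ≥ 1.

P(N) = (N + 1)! - 1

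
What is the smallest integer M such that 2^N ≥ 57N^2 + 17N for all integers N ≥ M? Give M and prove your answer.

At N = 13: 8192 < 9854, so the inequality fails and M ≥ 14. We prove 2^N ≥ 57N^2 + 17N for all N ≥ 14.
Base step (N = 14): 2^N = 16384 and 57N^2 + 17N = 11410, so 16384 ≥ 11410.
Inductive step: suppose the statement holds for some r ≥ 14, so 2^r ≥ 57r^2 + 17r.
Then 2^(r + 1) = 2·(2^r) ≥ 2·(57r^2 + 17r).
Also, for r ≥ 14 we have 2·(57r^2 + 17r) ≥ 57(r+1)^2 + 17(r+1), since 2·(57r^2 + 17r) − (57(r+1)^2 + 17(r+1)) = 57r^2 - 97r - 74, which is nonnegative for all r ≥ 14.
Combining, 2^(r + 1) ≥ 57(r+1)^2 + 17(r+1).
Hence, by induction on N, the claim holds for every N ≥ 14.
Hence the smallest such M is 14.

M = 14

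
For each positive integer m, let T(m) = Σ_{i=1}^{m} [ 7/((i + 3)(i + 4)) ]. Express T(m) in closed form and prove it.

T(m) = 7m/(4(m + 4))

We claim T(m) = 7m/(4(m + 4)) for all m ≥ 1.
Base step (m = 1): T(1) = 7/20, and the closed form gives 7/20. They agree.
For the inductive step, assume it holds for an arbitrary i ≥ 1, so T(i) = 7i/(4(i + 4)).
Then T(i+1) = T(i) + (7/((i + 4)(i + 5))) = (7i/(4(i + 4))) + (7/((i + 4)(i + 5))).
Simplifying, T(i+1) = 7(i + 1)/(4(i + 5)) = 7(i+1)/(4((i+1) + 4)),
which is the closed form with m = i+1.
Hence, by induction on m, the claim holds for every m ≥ 1.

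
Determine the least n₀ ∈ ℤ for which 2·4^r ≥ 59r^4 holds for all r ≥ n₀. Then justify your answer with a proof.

n₀ = 9

At r = 8: 131072 < 241664, so the inequality fails and n₀ ≥ 9. We prove 2·4^r ≥ 59r^4 for all r ≥ 9.
For the base case r = 9: 2·4^r = 524288 and 59r^4 = 387099, so 524288 ≥ 387099.
For the inductive step, assume it holds for an arbitrary m ≥ 9, so 2·4^m ≥ 59m^4.
Then 2·4^(m + 1) = 4·(2·4^m) ≥ 4·(59m^4).
Also, for m ≥ 9 we have 4·(59m^4) ≥ 59(m+1)^4, since 4 ≥ (1 + 1/m)^4 for all m ≥ 9.
Combining, 2·4^(m + 1) ≥ 59(m+1)^4.
By induction, the statement is established for all r ≥ 9.
Hence the smallest such n₀ is 9.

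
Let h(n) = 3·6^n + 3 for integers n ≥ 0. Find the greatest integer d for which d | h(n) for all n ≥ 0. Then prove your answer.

d = 3

Computing the first values: h(0) = 6 and h(1) = 21; gcd(6, 21) = 3, so d ≤ 3.
We prove 3 | 3·6^n + 3 for all n ≥ 0 by induction on n.
Base case (n = 0): h(0) = 6 = 3·(2), so 3 | h(0).
For the inductive step, assume it holds for an arbitrary i ≥ 0, i.e. 3 | h(i). Then
h(i+1) = 3·6^(i+1) + 3 = 6·(3·6^i + 3) - 15 = 6·h(i) - 15. The first term is divisible by 3 by the inductive hypothesis, and -15 is divisible by 3. Hence 3 | h(i+1).
This completes the induction.
Therefore the largest such d is 3.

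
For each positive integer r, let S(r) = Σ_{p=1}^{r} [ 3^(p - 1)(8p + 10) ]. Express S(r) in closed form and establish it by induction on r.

S(r) = 3^r(4r + 3) - 3

We claim S(r) = 3^r(4r + 3) - 3 for all r ≥ 1.
For the base case r = 1: S(1) = 18, and the closed form gives 18. They agree.
For the inductive step, assume it holds for an arbitrary p ≥ 1, so S(p) = 3^p(4p + 3) - 3.
Then S(p+1) = S(p) + (3^p(8p + 18)) = (3^p(4p + 3) - 3) + (3^p(8p + 18)).
Simplifying, S(p+1) = 12·3^p·p + 21·3^p - 3 = 3^(p+1)(4(p+1) + 3) - 3,
which is the closed form with r = p+1.
By the principle of mathematical induction, the result holds for all r ≥ 1.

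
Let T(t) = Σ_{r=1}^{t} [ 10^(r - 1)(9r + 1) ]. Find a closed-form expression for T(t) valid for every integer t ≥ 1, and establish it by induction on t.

T(t) = 10^t·t

We claim T(t) = 10^t·t for all t ≥ 1.
Base step (t = 1): T(1) = 10, and the closed form gives 10. They agree.
Inductive step: suppose the statement holds for some r ≥ 1, so T(r) = 10^r·r.
Then T(r+1) = T(r) + (10^r(9r + 10)) = (10^r·r) + (10^r(9r + 10)).
Simplifying, T(r+1) = 10^(r + 1)(r + 1) = 10^(r+1)·(r+1),
which is the closed form with t = r+1.
By the principle of mathematical induction, the result holds for all t ≥ 1.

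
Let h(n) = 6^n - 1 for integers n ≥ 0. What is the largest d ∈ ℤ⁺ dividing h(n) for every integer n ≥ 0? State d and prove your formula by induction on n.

d = 5

Computing the first values: h(0) = 0 and h(1) = 5; gcd(0, 5) = 5, so d ≤ 5.
We prove 5 | 6^n - 1 for all n ≥ 0 by induction on n.
For the base case n = 0: h(0) = 0 = 5·(0), so 5 | h(0).
Inductive step: assume the claim holds for n = p, i.e. 5 | h(p). Then
h(p+1) = 6^(p+1) - 1 = 6·(6^p - 1) + 5 = 6·h(p) + 5. The first term is divisible by 5 by the inductive hypothesis, and 5 is divisible by 5. Hence 5 | h(p+1).
This completes the induction.
Therefore the largest such d is 5.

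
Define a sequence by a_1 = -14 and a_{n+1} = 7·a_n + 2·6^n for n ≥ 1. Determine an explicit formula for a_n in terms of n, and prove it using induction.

a_n = -2·6^n - 2·7^(n - 1)

Computing the first terms: a_1 = -14, a_2 = -86, a_3 = -530. This suggests a_n = -2·6^n - 2·7^(n - 1).
Base step (n = 1): the formula gives -14 = -14 = a_1.
Inductive step: assume the claim holds for n = j, so a_j = -2·6^j - 2·7^(j - 1).
Then a_{j+1} = 7·a_j + 2·6^j = 7·(-2·6^j - 2·7^(j - 1)) + 2·6^j = -2·6^(j + 1) - 2·7^j = -2·6^(j+1) - 2·7^((j+1) - 1),
which is the claimed formula at n = j+1.
By the principle of mathematical induction, the result holds for all n ≥ 1.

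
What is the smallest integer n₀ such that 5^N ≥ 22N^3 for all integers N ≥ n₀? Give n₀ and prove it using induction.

At N = 4: 625 < 1408, so the inequality fails and n₀ ≥ 5. We prove 5^N ≥ 22N^3 for all N ≥ 5.
Base step (N = 5): 5^N = 3125 and 22N^3 = 2750, so 3125 ≥ 2750.
Inductive step: assume the claim holds for N = r, so 5^r ≥ 22r^3.
Then 5^(r + 1) = 5·(5^r) ≥ 5·(22r^3).
Also, for r ≥ 5 we have 5·(22r^3) ≥ 22(r+1)^3, since 5 ≥ (1 + 1/r)^3 for all r ≥ 5.
Combining, 5^(r + 1) ≥ 22(r+1)^3.
By the principle of mathematical induction, the result holds for all N ≥ 5.
Hence the smallest such n₀ is 5.

n₀ = 5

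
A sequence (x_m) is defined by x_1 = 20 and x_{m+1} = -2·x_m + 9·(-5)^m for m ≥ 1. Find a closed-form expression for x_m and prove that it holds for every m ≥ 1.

x_m = 5(-2)^(m - 1) - 3(-5)^m

Computing the first terms: x_1 = 20, x_2 = -85, x_3 = 395. This suggests x_m = 5(-2)^(m - 1) - 3(-5)^m.
For the base case m = 1: the formula gives 20 = 20 = x_1.
Inductive step: suppose the statement holds for some r ≥ 1, so x_r = 5(-2)^(r - 1) - 3(-5)^r.
Then x_{r+1} = -2·x_r + 9·(-5)^r = -2·(5(-2)^(r - 1) - 3(-5)^r) + 9·(-5)^r = 5(-2)^r - 3(-5)^(r + 1) = 5(-2)^((r+1) - 1) - 3(-5)^(r+1),
which is the claimed formula at m = r+1.
By the principle of mathematical induction, the result holds for all m ≥ 1.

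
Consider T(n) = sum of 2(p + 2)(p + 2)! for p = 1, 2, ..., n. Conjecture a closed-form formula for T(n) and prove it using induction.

T(n) = 2(n + 3)! - 12

We claim T(n) = 2(n + 3)! - 12 for all n ≥ 1.
Base case (n = 1): T(1) = 36, and the closed form gives 36. They agree.
Inductive step: suppose the statement holds for some p ≥ 1, so T(p) = 2(p + 3)! - 12.
Then T(p+1) = T(p) + (2(p + 3)(p + 3)!) = (2(p + 3)! - 12) + (2(p + 3)(p + 3)!).
Simplifying, T(p+1) = 2((p+1) + 3)! - 12,
which is the closed form with n = p+1.
By induction, the statement is established for all n ≥ 1.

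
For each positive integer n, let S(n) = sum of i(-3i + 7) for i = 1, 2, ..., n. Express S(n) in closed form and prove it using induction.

S(n) = -n(n - 3)(n + 1)

We claim S(n) = -n(n - 3)(n + 1) for all n ≥ 1.
Base step (n = 1): S(1) = 4, and the closed form gives 4. They agree.
For the inductive step, assume it holds for an arbitrary i ≥ 1, so S(i) = i(-i^2 + 2i + 3).
Then S(i+1) = S(i) + (-3i^2 + i + 4) = (i(-i^2 + 2i + 3)) + (-3i^2 + i + 4).
Simplifying, S(i+1) = -(i - 2)(i + 1)(i + 2) = -(i+1)((i+1) - 3)((i+1) + 1),
which is the closed form with n = i+1.
This completes the induction.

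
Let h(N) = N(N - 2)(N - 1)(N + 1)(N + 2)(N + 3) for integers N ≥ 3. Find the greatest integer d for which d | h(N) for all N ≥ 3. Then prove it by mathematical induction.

Computing the first values: h(3) = 720 and h(4) = 5040; gcd(720, 5040) = 720, so d ≤ 720.
We prove 720 | N(N - 2)(N - 1)(N + 1)(N + 2)(N + 3) for all N ≥ 3 by induction on N.
When N = 3: h(3) = 720 = 720·(1), so 720 | h(3).
Suppose the result is true for N = p, i.e. 720 | h(p). Then
h(p+1) − h(p) = (p-1)·p·(p+1)·(p+2)·(p+3)·(p+4) − (p-2)·(p-1)·p·(p+1)·(p+2)·(p+3) = (p-1)·p·(p+1)·(p+2)·(p+3)·[(p+4) − (p-2)] = 6·(p-1)·p·(p+1)·(p+2)·(p+3). The product of 5 consecutive integers is divisible by (5)! = 120, so h(p+1) − h(p) is divisible by 6·120 = 720. By the inductive hypothesis 720 | h(p), hence 720 | h(p+1).
By the principle of mathematical induction, the result holds for all N ≥ 3.
Therefore the largest such d is 720.

d = 720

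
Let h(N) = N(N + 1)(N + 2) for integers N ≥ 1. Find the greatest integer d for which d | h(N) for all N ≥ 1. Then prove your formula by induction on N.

Computing the first values: h(1) = 6 and h(2) = 24; gcd(6, 24) = 6, so d ≤ 6.
We prove 6 | N(N + 1)(N + 2) for all N ≥ 1 by induction on N.
Base case (N = 1): h(1) = 6 = 6·(1), so 6 | h(1).
Inductive step: suppose the statement holds for some r ≥ 1, i.e. 6 | h(r). Then
h(r+1) − h(r) = (r+1)·(r+2)·(r+3) − r·(r+1)·(r+2) = (r+1)·(r+2)·[(r+3) − r] = 3·(r+1)·(r+2). The product of 2 consecutive integers is divisible by (2)! = 2, so h(r+1) − h(r) is divisible by 3·2 = 6. By the inductive hypothesis 6 | h(r), hence 6 | h(r+1).
By the principle of mathematical induction, the result holds for all N ≥ 1.
Therefore the largest such d is 6.

d = 6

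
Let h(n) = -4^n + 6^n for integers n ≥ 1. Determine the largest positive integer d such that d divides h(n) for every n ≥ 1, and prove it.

d = 2

Computing the first values: h(1) = 2 and h(2) = 20; gcd(2, 20) = 2, so d ≤ 2.
We prove 2 | -4^n + 6^n for all n ≥ 1 by induction on n.
When n = 1: h(1) = 2 = 2·(1), so 2 | h(1).
Inductive step: assume the claim holds for n = j, i.e. 2 | h(j). Then
6^{j+1} − 4^{j+1} = 6·6^j − 4·4^j = 6·(6^j − 4^j) + (2)·4^j. The first term is divisible by 2 by the inductive hypothesis, and the second term (2)·4^j is divisible by 2 since 2 | 2. Hence 2 | h(j+1).
This completes the induction.
Therefore the largest such d is 2.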